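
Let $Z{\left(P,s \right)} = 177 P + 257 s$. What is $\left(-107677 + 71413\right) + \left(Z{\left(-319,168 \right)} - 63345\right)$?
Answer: $-112896$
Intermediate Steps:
$\left(-107677 + 71413\right) + \left(Z{\left(-319,168 \right)} - 63345\right) = \left(-107677 + 71413\right) + \left(\left(177 \left(-319\right) + 257 \cdot 168\right) - 63345\right) = -36264 + \left(\left(-56463 + 43176\right) - 63345\right) = -36264 - 76632 = -112896$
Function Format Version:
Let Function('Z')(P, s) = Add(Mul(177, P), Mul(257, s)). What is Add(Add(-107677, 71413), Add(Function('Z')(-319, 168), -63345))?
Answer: -112896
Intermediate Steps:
Add(Add(-107677, 71413), Add(Function('Z')(-319, 168), -63345)) = Add(Add(-107677, 71413), Add(Add(Mul(177, -319), Mul(257, 168)), -63345)) = Add(-36264, Add(Add(-56463, 43176), -63345)) = Add(-36264, Add(-13287, -63345)) = Add(-36264, -76632) = -112896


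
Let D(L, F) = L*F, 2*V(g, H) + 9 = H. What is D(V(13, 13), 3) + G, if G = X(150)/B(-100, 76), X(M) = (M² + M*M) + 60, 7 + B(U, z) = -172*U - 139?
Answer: 73692/8527 ≈ 8.6422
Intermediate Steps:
V(g, H) = -9/2 + H/2
B(U, z) = -146 - 172*U (B(U, z) = -7 + (-172*U - 139) = -7 + (-139 - 172*U) = -146 - 172*U)
X(M) = 60 + 2*M² (X(M) = (M² + M²) + 60 = 2*M² + 60 = 60 + 2*M²)
D(L, F) = F*L
G = 22530/8527 (G = (60 + 2*150²)/(-146 - 172*(-100)) = (60 + 2*22500)/(-146 + 17200) = (60 + 45000)/17054 = 45060*(1/17054) = 22530/8527 ≈ 2.6422)
D(V(13, 13), 3) + G = 3*(-9/2 + (½)*13) + 22530/8527 = 3*(-9/2 + 13/2) + 22530/8527 = 3*2 + 22530/8527 = 6 + 22530/8527 = 73692/8527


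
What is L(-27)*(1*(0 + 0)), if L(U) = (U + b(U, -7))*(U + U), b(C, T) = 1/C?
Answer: 0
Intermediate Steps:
L(U) = 2*U*(U + 1/U) (L(U) = (U + 1/U)*(U + U) = (U + 1/U)*(2*U) = 2*U*(U + 1/U))
L(-27)*(1*(0 + 0)) = (2 + 2*(-27)²)*(1*(0 + 0)) = (2 + 2*729)*(1*0) = (2 + 1458)*0 = 1460*0 = 0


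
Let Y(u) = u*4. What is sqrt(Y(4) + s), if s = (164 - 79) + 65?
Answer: sqrt(166) ≈ 12.884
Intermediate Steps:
s = 150 (s = 85 + 65 = 150)
Y(u) = 4*u
sqrt(Y(4) + s) = sqrt(4*4 + 150) = sqrt(16 + 150) = sqrt(166)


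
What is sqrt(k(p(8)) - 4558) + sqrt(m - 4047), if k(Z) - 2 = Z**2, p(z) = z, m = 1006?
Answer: I*(sqrt(3041) + 2*sqrt(1123)) ≈ 122.17*I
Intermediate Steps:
k(Z) = 2 + Z**2
sqrt(k(p(8)) - 4558) + sqrt(m - 4047) = sqrt((2 + 8**2) - 4558) + sqrt(1006 - 4047) = sqrt((2 + 64) - 4558) + sqrt(-3041) = sqrt(66 - 4558) + I*sqrt(3041) = sqrt(-4492) + I*sqrt(3041) = 2*I*sqrt(1123) + I*sqrt(3041) = I*sqrt(3041) + 2*I*sqrt(1123)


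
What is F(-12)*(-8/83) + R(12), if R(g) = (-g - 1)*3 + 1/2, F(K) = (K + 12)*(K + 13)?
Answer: -77/2 ≈ -38.500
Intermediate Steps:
F(K) = (12 + K)*(13 + K)
R(g) = -5/2 - 3*g (R(g) = (-1 - g)*3 + 1/2 = (-3 - 3*g) + 1/2 = -5/2 - 3*g)
F(-12)*(-8/83) + R(12) = (156 + (-12)**2 + 25*(-12))*(-8/83) + (-5/2 - 3*12) = (156 + 144 - 300)*(-8*1/83) + (-5/2 - 36) = 0*(-8/83) - 77/2 = 0 - 77/2 = -77/2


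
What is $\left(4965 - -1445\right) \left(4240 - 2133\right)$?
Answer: $13505870$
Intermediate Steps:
$\left(4965 - -1445\right) \left(4240 - 2133\right) = \left(4965 + 1445\right) 2107 = 6410 \cdot 2107 = 13505870$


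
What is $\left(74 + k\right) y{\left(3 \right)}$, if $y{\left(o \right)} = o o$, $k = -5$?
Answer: $621$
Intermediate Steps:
$y{\left(o \right)} = o^{2}$
$\left(74 + k\right) y{\left(3 \right)} = \left(74 - 5\right) 3^{2} = 69 \cdot 9 = 621$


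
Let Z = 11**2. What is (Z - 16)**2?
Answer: 11025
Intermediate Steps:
Z = 121
(Z - 16)**2 = (121 - 16)**2 = 105**2 = 11025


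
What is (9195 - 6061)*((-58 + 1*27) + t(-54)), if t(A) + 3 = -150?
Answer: -576656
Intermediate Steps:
t(A) = -153 (t(A) = -3 - 150 = -153)
(9195 - 6061)*((-58 + 1*27) + t(-54)) = (9195 - 6061)*((-58 + 1*27) - 153) = 3134*((-58 + 27) - 153) = 3134*(-31 - 153) = 3134*(-184) = -576656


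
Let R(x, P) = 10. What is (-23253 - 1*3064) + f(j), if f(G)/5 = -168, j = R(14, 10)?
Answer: -27157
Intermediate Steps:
j = 10
f(G) = -840 (f(G) = 5*(-168) = -840)
(-23253 - 1*3064) + f(j) = (-23253 - 1*3064) - 840 = (-23253 - 3064) - 840 = -26317 - 840 = -27157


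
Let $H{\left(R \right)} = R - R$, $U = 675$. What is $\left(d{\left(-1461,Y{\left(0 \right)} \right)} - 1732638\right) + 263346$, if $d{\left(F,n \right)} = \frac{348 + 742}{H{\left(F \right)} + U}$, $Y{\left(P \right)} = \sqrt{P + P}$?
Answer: $- \frac{198354202}{135} \approx -1.4693 \cdot 10^{6}$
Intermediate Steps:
$Y{\left(P \right)} = \sqrt{2} \sqrt{P}$ ($Y{\left(P \right)} = \sqrt{2 P} = \sqrt{2} \sqrt{P}$)
$H{\left(R \right)} = 0$
$d{\left(F,n \right)} = \frac{218}{135}$ ($d{\left(F,n \right)} = \frac{348 + 742}{0 + 675} = \frac{1090}{675} = 1090 \cdot \frac{1}{675} = \frac{218}{135}$)
$\left(d{\left(-1461,Y{\left(0 \right)} \right)} - 1732638\right) + 263346 = \left(\frac{218}{135} - 1732638\right) + 263346 = - \frac{233905912}{135} + 263346 = - \frac{198354202}{135}$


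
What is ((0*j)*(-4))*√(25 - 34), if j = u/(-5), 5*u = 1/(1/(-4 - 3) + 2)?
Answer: 0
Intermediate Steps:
u = 7/65 (u = 1/(5*(1/(-4 - 3) + 2)) = 1/(5*(1/(-7) + 2)) = 1/(5*(-⅐ + 2)) = 1/(5*(13/7)) = (⅕)*(7/13) = 7/65 ≈ 0.10769)
j = -7/325 (j = (7/65)/(-5) = (7/65)*(-⅕) = -7/325 ≈ -0.021538)
((0*j)*(-4))*√(25 - 34) = ((0*(-7/325))*(-4))*√(25 - 34) = (0*(-4))*√(-9) = 0*(3*I) = 0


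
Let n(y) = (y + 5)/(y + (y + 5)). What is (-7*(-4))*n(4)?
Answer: 252/13 ≈ 19.385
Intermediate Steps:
n(y) = (5 + y)/(5 + 2*y) (n(y) = (5 + y)/(y + (5 + y)) = (5 + y)/(5 + 2*y))
(-7*(-4))*n(4) = (-7*(-4))*((5 + 4)/(5 + 2*4)) = 28*(9/(5 + 8)) = 28*(9/13) = 252/13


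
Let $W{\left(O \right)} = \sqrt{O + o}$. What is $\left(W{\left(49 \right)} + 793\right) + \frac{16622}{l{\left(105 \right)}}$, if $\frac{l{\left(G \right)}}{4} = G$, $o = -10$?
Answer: $\frac{174841}{210} + \sqrt{39} \approx 838.82$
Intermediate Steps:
$l{\left(G \right)} = 4 G$
$W{\left(O \right)} = \sqrt{-10 + O}$ ($W{\left(O \right)} = \sqrt{O - 10} = \sqrt{-10 + O}$)
$\left(W{\left(49 \right)} + 793\right) + \frac{16622}{l{\left(105 \right)}} = \left(\sqrt{-10 + 49} + 793\right) + \frac{16622}{4 \cdot 105} = \left(\sqrt{39} + 793\right) + \frac{16622}{420} = \left(793 + \sqrt{39}\right) + 16622 \cdot \frac{1}{420} = \left(793 + \sqrt{39}\right) + \frac{8311}{210} = \frac{174841}{210} + \sqrt{39}$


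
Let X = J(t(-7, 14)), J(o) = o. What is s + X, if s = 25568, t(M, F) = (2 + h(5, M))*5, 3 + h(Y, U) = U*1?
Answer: 25528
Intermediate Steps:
h(Y, U) = -3 + U (h(Y, U) = -3 + U*1 = -3 + U)
t(M, F) = -5 + 5*M (t(M, F) = (2 + (-3 + M))*5 = (-1 + M)*5 = -5 + 5*M)
X = -40 (X = -5 + 5*(-7) = -5 - 35 = -40)
s + X = 25568 - 40 = 25528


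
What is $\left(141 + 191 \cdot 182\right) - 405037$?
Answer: $-370134$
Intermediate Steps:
$\left(141 + 191 \cdot 182\right) - 405037 = \left(141 + 34762\right) - 405037 = 34903 - 405037 = -370134$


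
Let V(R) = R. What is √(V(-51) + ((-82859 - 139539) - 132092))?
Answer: I*√354541 ≈ 595.43*I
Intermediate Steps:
√(V(-51) + ((-82859 - 139539) - 132092)) = √(-51 + ((-82859 - 139539) - 132092)) = √(-51 + (-222398 - 132092)) = √(-51 - 354490) = √(-354541) = I*√354541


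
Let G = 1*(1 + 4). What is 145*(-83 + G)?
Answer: -11310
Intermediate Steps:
G = 5 (G = 1*5 = 5)
145*(-83 + G) = 145*(-83 + 5) = 145*(-78) = -11310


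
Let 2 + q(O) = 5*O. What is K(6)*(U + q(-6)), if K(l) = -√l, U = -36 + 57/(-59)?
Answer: 4069*√6/59 ≈ 168.93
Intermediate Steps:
q(O) = -2 + 5*O
U = -2181/59 (U = -36 + 57*(-1/59) = -36 - 57/59 = -2181/59 ≈ -36.966)
K(6)*(U + q(-6)) = (-√6)*(-2181/59 + (-2 + 5*(-6))) = (-√6)*(-2181/59 + (-2 - 30)) = (-√6)*(-2181/59 - 32) = -√6*(-4069/59) = 4069*√6/59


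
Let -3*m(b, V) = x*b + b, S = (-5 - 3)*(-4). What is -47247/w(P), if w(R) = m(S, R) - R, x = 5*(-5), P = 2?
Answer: -47247/254 ≈ -186.01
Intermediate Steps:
S = 32 (S = -8*(-4) = 32)
x = -25
m(b, V) = 8*b (m(b, V) = -(-25*b + b)/3 = -(-8)*b = 8*b)
w(R) = 256 - R (w(R) = 8*32 - R = 256 - R)
-47247/w(P) = -47247/(256 - 1*2) = -47247/(256 - 2) = -47247/254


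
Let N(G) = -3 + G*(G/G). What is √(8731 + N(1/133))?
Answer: 5*√6175589/133 ≈ 93.424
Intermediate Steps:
N(G) = -3 + G (N(G) = -3 + G*1 = -3 + G)
√(8731 + N(1/133)) = √(8731 + (-3 + 1/133)) = √(8731 - 398/133) = √(1160825/133) = 5*√6175589/133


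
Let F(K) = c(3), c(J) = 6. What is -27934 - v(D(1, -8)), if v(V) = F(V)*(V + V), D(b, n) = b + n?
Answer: -27850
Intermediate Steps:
F(K) = 6
v(V) = 12*V (v(V) = 6*(V + V) = 6*(2*V) = 12*V)
-27934 - v(D(1, -8)) = -27934 - 12*(1 - 8) = -27934 - 12*(-7) = -27934 - 1*(-84) = -27934 + 84 = -27850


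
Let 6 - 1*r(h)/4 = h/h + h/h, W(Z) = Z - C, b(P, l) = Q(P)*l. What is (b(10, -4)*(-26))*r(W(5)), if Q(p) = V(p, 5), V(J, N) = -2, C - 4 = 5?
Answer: -3328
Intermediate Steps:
C = 9 (C = 4 + 5 = 9)
Q(p) = -2
b(P, l) = -2*l
W(Z) = -9 + Z (W(Z) = Z - 1*9 = Z - 9 = -9 + Z)
r(h) = 16 (r(h) = 24 - 4*(h/h + h/h) = 24 - 4*(1 + 1) = 24 - 4*2 = 24 - 8 = 16)
(b(10, -4)*(-26))*r(W(5)) = (-2*(-4)*(-26))*16 = (8*(-26))*16 = -208*16 = -3328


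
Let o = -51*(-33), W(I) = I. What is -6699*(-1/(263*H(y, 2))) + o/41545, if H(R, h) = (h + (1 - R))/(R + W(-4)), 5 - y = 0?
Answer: -277424697/21852670 ≈ -12.695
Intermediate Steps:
y = 5 (y = 5 - 1*0 = 5 + 0 = 5)
o = 1683
H(R, h) = (1 + h - R)/(-4 + R) (H(R, h) = (h + (1 - R))/(R - 4) = (1 + h - R)/(-4 + R))
-6699*(-1/(263*H(y, 2))) + o/41545 = -6699*(-(-4 + 5)/(263*(1 + 2 - 1*5))) + 1683/41545 = -6699*(-1/(263*(1 + 2 - 5))) + 1683*(1/41545) = -6699/((1*(-2))*(-263)) + 1683/41545 = -6699/((-2*(-263))) + 1683/41545 = -6699/526 + 1683/41545 = -277424697/21852670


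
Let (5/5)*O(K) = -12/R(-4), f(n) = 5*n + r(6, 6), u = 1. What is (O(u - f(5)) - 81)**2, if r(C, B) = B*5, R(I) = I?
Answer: 6084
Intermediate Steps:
r(C, B) = 5*B
f(n) = 30 + 5*n (f(n) = 5*n + 5*6 = 5*n + 30 = 30 + 5*n)
O(K) = 3 (O(K) = -12/(-4) = -12*(-1/4) = 3)
(O(u - f(5)) - 81)**2 = (3 - 81)**2 = (-78)**2 = 6084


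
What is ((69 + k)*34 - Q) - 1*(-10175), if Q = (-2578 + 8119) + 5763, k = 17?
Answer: 1795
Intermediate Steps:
Q = 11304 (Q = 5541 + 5763 = 11304)
((69 + k)*34 - Q) - 1*(-10175) = ((69 + 17)*34 - 1*11304) - 1*(-10175) = (86*34 - 11304) + 10175 = (2924 - 11304) + 10175 = -8380 + 10175 = 1795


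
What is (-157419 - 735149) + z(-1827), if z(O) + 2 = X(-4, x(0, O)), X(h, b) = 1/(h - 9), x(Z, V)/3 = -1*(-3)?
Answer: -11603411/13 ≈ -8.9257e+5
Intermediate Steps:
x(Z, V) = 9 (x(Z, V) = 3*(-1*(-3)) = 3*3 = 9)
X(h, b) = 1/(-9 + h)
z(O) = -27/13 (z(O) = -2 + 1/(-9 - 4) = -2 + 1/(-13) = -2 - 1/13 = -27/13)
(-157419 - 735149) + z(-1827) = (-157419 - 735149) - 27/13 = -892568 - 27/13 = -11603411/13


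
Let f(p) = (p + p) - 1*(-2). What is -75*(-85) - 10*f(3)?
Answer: 6295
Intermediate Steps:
f(p) = 2 + 2*p (f(p) = 2*p + 2 = 2 + 2*p)
-75*(-85) - 10*f(3) = -75*(-85) - 10*(2 + 2*3) = 6375 - 10*(2 + 6) = 6375 - 10*8 = 6375 - 80 = 6295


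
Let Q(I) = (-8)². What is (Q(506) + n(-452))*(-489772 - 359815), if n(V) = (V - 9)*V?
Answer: -177084515932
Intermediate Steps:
n(V) = V*(-9 + V) (n(V) = (-9 + V)*V = V*(-9 + V))
Q(I) = 64
(Q(506) + n(-452))*(-489772 - 359815) = (64 - 452*(-9 - 452))*(-489772 - 359815) = (64 - 452*(-461))*(-849587) = (64 + 208372)*(-849587) = 208436*(-849587) = -177084515932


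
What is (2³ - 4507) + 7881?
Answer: 3382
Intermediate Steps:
(2³ - 4507) + 7881 = (8 - 4507) + 7881 = -4499 + 7881 = 3382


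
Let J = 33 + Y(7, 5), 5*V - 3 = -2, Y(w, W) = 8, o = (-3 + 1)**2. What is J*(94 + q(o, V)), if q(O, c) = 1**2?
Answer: 3895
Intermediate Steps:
o = 4 (o = (-2)**2 = 4)
V = 1/5 (V = 3/5 + (1/5)*(-2) = 3/5 - 2/5 = 1/5 ≈ 0.20000)
q(O, c) = 1
J = 41 (J = 33 + 8 = 41)
J*(94 + q(o, V)) = 41*(94 + 1) = 41*95 = 3895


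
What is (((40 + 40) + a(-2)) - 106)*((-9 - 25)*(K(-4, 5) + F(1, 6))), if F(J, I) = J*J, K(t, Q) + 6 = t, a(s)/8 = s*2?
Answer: -17748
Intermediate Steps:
a(s) = 16*s (a(s) = 8*(s*2) = 8*(2*s) = 16*s)
K(t, Q) = -6 + t
F(J, I) = J**2
(((40 + 40) + a(-2)) - 106)*((-9 - 25)*(K(-4, 5) + F(1, 6))) = (((40 + 40) + 16*(-2)) - 106)*((-9 - 25)*((-6 - 4) + 1**2)) = ((80 - 32) - 106)*(-34*(-10 + 1)) = (48 - 106)*(-34*(-9)) = -58*306 = -17748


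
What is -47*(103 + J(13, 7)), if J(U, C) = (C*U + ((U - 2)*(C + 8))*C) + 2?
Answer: -63497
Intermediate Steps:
J(U, C) = 2 + C*U + C*(-2 + U)*(8 + C) (J(U, C) = (C*U + ((-2 + U)*(8 + C))*C) + 2 = (C*U + C*(-2 + U)*(8 + C)) + 2 = 2 + C*U + C*(-2 + U)*(8 + C))
-47*(103 + J(13, 7)) = -47*(103 + (2 - 16*7 - 2*7² + 13*7² + 9*7*13)) = -47*(103 + (2 - 112 - 2*49 + 13*49 + 819)) = -47*(103 + (2 - 112 - 98 + 637 + 819)) = -47*(103 + 1248) = -47*1351 = -63497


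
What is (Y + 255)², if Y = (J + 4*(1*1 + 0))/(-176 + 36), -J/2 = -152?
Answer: 1597696/25 ≈ 63908.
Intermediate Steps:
J = 304 (J = -2*(-152) = 304)
Y = -11/5 (Y = (304 + 4*(1*1 + 0))/(-176 + 36) = (304 + 4*(1 + 0))/(-140) = (304 + 4*1)*(-1/140) = (304 + 4)*(-1/140) = 308*(-1/140) = -11/5 ≈ -2.2000)
(Y + 255)² = (-11/5 + 255)² = (1264/5)² = 1597696/25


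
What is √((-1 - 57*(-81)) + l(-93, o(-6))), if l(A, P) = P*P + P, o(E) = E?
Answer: √4646 ≈ 68.162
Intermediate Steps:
l(A, P) = P + P² (l(A, P) = P² + P = P + P²)
√((-1 - 57*(-81)) + l(-93, o(-6))) = √((-1 - 57*(-81)) - 6*(1 - 6)) = √((-1 + 4617) - 6*(-5)) = √(4616 + 30) = √4646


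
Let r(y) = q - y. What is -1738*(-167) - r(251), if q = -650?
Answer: 291147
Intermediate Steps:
r(y) = -650 - y
-1738*(-167) - r(251) = -1738*(-167) - (-650 - 1*251) = 290246 - (-650 - 251) = 290246 - 1*(-901) = 290246 + 901 = 291147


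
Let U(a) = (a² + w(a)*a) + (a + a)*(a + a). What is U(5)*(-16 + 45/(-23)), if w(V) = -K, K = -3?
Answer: -57820/23 ≈ -2513.9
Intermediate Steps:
w(V) = 3 (w(V) = -1*(-3) = 3)
U(a) = 3*a + 5*a² (U(a) = (a² + 3*a) + (a + a)*(a + a) = (a² + 3*a) + (2*a)*(2*a) = (a² + 3*a) + 4*a² = 3*a + 5*a²)
U(5)*(-16 + 45/(-23)) = (5*(3 + 5*5))*(-16 + 45/(-23)) = (5*(3 + 25))*(-16 + 45*(-1/23)) = (5*28)*(-16 - 45/23) = 140*(-413/23) = -57820/23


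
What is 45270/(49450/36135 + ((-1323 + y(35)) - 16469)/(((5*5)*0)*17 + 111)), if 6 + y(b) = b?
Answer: -12105152730/42425137 ≈ -285.33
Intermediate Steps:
y(b) = -6 + b
45270/(49450/36135 + ((-1323 + y(35)) - 16469)/(((5*5)*0)*17 + 111)) = 45270/(49450/36135 + ((-1323 + (-6 + 35)) - 16469)/(((5*5)*0)*17 + 111)) = 45270/(49450*(1/36135) + ((-1323 + 29) - 16469)/((25*0)*17 + 111)) = 45270/(9890/7227 + (-1294 - 16469)/(0*17 + 111)) = 45270/(9890/7227 - 17763/(0 + 111)) = 45270/(9890/7227 - 17763/111) = 45270/(9890/7227 - 17763*1/111) = 45270/(9890/7227 - 5921/37) = 45270/(-42425137/267399) = 45270*(-267399/42425137) = -12105152730/42425137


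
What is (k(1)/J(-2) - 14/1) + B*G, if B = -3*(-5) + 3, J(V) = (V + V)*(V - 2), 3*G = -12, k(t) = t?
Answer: -1375/16 ≈ -85.938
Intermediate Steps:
G = -4 (G = (1/3)*(-12) = -4)
J(V) = 2*V*(-2 + V) (J(V) = (2*V)*(-2 + V) = 2*V*(-2 + V))
B = 18 (B = 15 + 3 = 18)
(k(1)/J(-2) - 14/1) + B*G = (1/(2*(-2)*(-2 - 2)) - 14/1) + 18*(-4) = (1/(2*(-2)*(-4)) - 14*1) - 72 = (1/16 - 14) - 72 = -223/16 - 72 = -1375/16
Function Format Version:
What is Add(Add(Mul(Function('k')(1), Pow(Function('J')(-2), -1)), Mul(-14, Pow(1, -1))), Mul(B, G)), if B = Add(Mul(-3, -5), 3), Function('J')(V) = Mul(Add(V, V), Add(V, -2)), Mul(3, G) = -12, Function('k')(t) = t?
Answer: Rational(-1375, 16) ≈ -85.938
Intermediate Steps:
G = -4 (G = Mul(Rational(1, 3), -12) = -4)
Function('J')(V) = Mul(2, V, Add(-2, V)) (Function('J')(V) = Mul(Mul(2, V), Add(-2, V)) = Mul(2, V, Add(-2, V)))
B = 18 (B = Add(15, 3) = 18)
Add(Add(Mul(Function('k')(1), Pow(Function('J')(-2), -1)), Mul(-14, Pow(1, -1))), Mul(B, G)) = Add(Add(Mul(1, Pow(Mul(2, -2, Add(-2, -2)), -1)), Mul(-14, Pow(1, -1))), Mul(18, -4)) = Add(Add(Mul(1, Pow(Mul(2, -2, -4), -1)), Mul(-14, 1)), -72) = Add(Add(Mul(1, Pow(16, -1)), -14), -72) = Add(Add(Mul(1, Rational(1, 16)), -14), -72) = Add(Add(Rational(1, 16), -14), -72) = Add(Rational(-223, 16), -72) = Rational(-1375, 16)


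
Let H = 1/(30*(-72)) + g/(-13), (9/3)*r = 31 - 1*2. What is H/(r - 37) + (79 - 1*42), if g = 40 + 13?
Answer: 28512733/767520 ≈ 37.149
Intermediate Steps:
g = 53
r = 29/3 (r = (31 - 1*2)/3 = (31 - 2)/3 = (⅓)*29 = 29/3 ≈ 9.6667)
H = -114493/28080 (H = 1/(30*(-72)) + 53/(-13) = (1/30)*(-1/72) + 53*(-1/13) = -1/2160 - 53/13 = -114493/28080 ≈ -4.0774)
H/(r - 37) + (79 - 1*42) = -114493/28080/(29/3 - 37) + (79 - 1*42) = -114493/28080/(-82/3) + (79 - 42) = -3/82*(-114493/28080) + 37 = 114493/767520 + 37 = 28512733/767520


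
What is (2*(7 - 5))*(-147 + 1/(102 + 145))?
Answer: -145232/247 ≈ -587.98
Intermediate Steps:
(2*(7 - 5))*(-147 + 1/(102 + 145)) = (2*2)*(-147 + 1/247) = 4*(-147 + 1/247) = 4*(-36308/247) = -145232/247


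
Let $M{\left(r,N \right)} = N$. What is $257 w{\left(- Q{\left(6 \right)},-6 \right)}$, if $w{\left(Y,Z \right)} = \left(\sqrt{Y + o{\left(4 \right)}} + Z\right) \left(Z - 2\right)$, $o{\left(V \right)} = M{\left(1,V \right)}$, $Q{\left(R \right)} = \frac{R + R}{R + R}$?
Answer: $12336 - 2056 \sqrt{3} \approx 8774.9$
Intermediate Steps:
$Q{\left(R \right)} = 1$ ($Q{\left(R \right)} = \frac{2 R}{2 R} = 2 R \frac{1}{2 R} = 1$)
$o{\left(V \right)} = V$
$w{\left(Y,Z \right)} = \left(-2 + Z\right) \left(Z + \sqrt{4 + Y}\right)$ ($w{\left(Y,Z \right)} = \left(\sqrt{Y + 4} + Z\right) \left(Z - 2\right) = \left(\sqrt{4 + Y} + Z\right) \left(-2 + Z\right) = \left(Z + \sqrt{4 + Y}\right) \left(-2 + Z\right) = \left(-2 + Z\right) \left(Z + \sqrt{4 + Y}\right)$)
$257 w{\left(- Q{\left(6 \right)},-6 \right)} = 257 \left(\left(-6\right)^{2} - -12 - 2 \sqrt{4 - 1} - 6 \sqrt{4 - 1}\right) = 257 \left(36 + 12 - 2 \sqrt{4 - 1} - 6 \sqrt{4 - 1}\right) = 257 \left(36 + 12 - 2 \sqrt{3} - 6 \sqrt{3}\right) = 257 \left(48 - 8 \sqrt{3}\right) = 12336 - 2056 \sqrt{3}$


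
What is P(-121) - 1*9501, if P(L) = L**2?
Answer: 5140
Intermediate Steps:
P(-121) - 1*9501 = (-121)**2 - 1*9501 = 14641 - 9501 = 5140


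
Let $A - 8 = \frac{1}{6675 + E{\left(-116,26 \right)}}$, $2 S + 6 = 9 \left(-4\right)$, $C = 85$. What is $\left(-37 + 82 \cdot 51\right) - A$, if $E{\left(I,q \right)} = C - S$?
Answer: $\frac{28052996}{6781} \approx 4137.0$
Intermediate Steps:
$S = -21$ ($S = -3 + \frac{9 \left(-4\right)}{2} = -3 + \frac{1}{2} \left(-36\right) = -3 - 18 = -21$)
$E{\left(I,q \right)} = 106$ ($E{\left(I,q \right)} = 85 - -21 = 85 + 21 = 106$)
$A = \frac{54249}{6781}$ ($A = 8 + \frac{1}{6675 + 106} = 8 + \frac{1}{6781} = \frac{54249}{6781} \approx 8.0002$)
$\left(-37 + 82 \cdot 51\right) - A = \left(-37 + 82 \cdot 51\right) - \frac{54249}{6781} = \left(-37 + 4182\right) - \frac{54249}{6781} = 4145 - \frac{54249}{6781} = \frac{28052996}{6781}$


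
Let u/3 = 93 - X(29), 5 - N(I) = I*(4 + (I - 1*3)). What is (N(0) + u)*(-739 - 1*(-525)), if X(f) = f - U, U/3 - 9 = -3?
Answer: -53714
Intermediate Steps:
U = 18 (U = 27 + 3*(-3) = 27 - 9 = 18)
X(f) = -18 + f (X(f) = f - 1*18 = f - 18 = -18 + f)
N(I) = 5 - I*(1 + I) (N(I) = 5 - I*(4 + (I - 1*3)) = 5 - I*(4 + (I - 3)) = 5 - I*(4 + (-3 + I)) = 5 - I*(1 + I))
u = 246 (u = 3*(93 - (-18 + 29)) = 3*(93 - 1*11) = 3*(93 - 11) = 3*82 = 246)
(N(0) + u)*(-739 - 1*(-525)) = ((5 - 1*0 - 1*0**2) + 246)*(-739 - 1*(-525)) = ((5 + 0 - 1*0) + 246)*(-739 + 525) = ((5 + 0 + 0) + 246)*(-214) = (5 + 246)*(-214) = 251*(-214) = -53714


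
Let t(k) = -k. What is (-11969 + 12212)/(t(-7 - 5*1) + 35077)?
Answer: 243/35089 ≈ 0.0069252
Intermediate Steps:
(-11969 + 12212)/(t(-7 - 5*1) + 35077) = (-11969 + 12212)/(-(-7 - 5*1) + 35077) = 243/(-(-7 - 5) + 35077) = 243/(-1*(-12) + 35077) = 243/(12 + 35077) = 243/35089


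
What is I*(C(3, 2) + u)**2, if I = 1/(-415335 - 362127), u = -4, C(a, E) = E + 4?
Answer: -2/388731 ≈ -5.1449e-6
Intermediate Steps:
C(a, E) = 4 + E
I = -1/777462 (I = 1/(-777462) = -1/777462 ≈ -1.2862e-6)
I*(C(3, 2) + u)**2 = -((4 + 2) - 4)**2/777462 = -(6 - 4)**2/777462 = -1/777462*2**2 = -1/777462*4 = -2/388731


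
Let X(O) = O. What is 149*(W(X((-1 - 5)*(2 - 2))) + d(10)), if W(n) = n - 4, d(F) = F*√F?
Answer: -596 + 1490*√10 ≈ 4115.8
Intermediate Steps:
d(F) = F^(3/2)
W(n) = -4 + n
149*(W(X((-1 - 5)*(2 - 2))) + d(10)) = 149*((-4 + (-1 - 5)*(2 - 2)) + 10^(3/2)) = 149*((-4 - 6*0) + 10*√10) = 149*((-4 + 0) + 10*√10) = 149*(-4 + 10*√10) = -596 + 1490*√10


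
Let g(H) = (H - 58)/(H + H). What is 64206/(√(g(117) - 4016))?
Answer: -192618*I*√24431810/939685 ≈ -1013.2*I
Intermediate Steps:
g(H) = (-58 + H)/(2*H) (g(H) = (-58 + H)/((2*H)) = (-58 + H)*(1/(2*H)) = (-58 + H)/(2*H))
64206/(√(g(117) - 4016)) = 64206/(√((½)*(-58 + 117)/117 - 4016)) = 64206/(√((½)*(1/117)*59 - 4016)) = 64206/(√(59/234 - 4016)) = 64206/(√(-939685/234)) = 64206/((I*√24431810/78)) = 64206*(-3*I*√24431810/939685) = -192618*I*√24431810/939685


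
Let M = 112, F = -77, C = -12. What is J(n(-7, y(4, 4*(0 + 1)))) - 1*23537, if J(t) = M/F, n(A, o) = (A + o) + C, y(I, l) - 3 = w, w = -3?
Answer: -258923/11 ≈ -23538.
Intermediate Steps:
y(I, l) = 0 (y(I, l) = 3 - 3 = 0)
n(A, o) = -12 + A + o (n(A, o) = (A + o) - 12 = -12 + A + o)
J(t) = -16/11 (J(t) = 112/(-77) = 112*(-1/77) = -16/11)
J(n(-7, y(4, 4*(0 + 1)))) - 1*23537 = -16/11 - 1*23537 = -16/11 - 23537 = -258923/11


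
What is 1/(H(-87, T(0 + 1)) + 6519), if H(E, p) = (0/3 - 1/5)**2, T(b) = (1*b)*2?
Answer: 25/162976 ≈ 0.00015340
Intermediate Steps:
T(b) = 2*b (T(b) = b*2 = 2*b)
H(E, p) = 1/25 (H(E, p) = (0*(1/3) - 1*1/5)**2 = (0 - 1/5)**2 = (-1/5)**2 = 1/25)
1/(H(-87, T(0 + 1)) + 6519) = 1/(1/25 + 6519) = 1/(162976/25) = 25/162976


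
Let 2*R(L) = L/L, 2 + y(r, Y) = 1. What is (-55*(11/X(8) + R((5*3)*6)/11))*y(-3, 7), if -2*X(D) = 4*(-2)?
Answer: 615/4 ≈ 153.75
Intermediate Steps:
y(r, Y) = -1 (y(r, Y) = -2 + 1 = -1)
R(L) = ½ (R(L) = (L/L)/2 = (½)*1 = ½)
X(D) = 4 (X(D) = -2*(-2) = -½*(-8) = 4)
(-55*(11/X(8) + R((5*3)*6)/11))*y(-3, 7) = -55*(11/4 + (½)/11)*(-1) = -55*(11*(¼) + (½)*(1/11))*(-1) = -55*(11/4 + 1/22)*(-1) = -55*123/44*(-1) = -615/4*(-1) = 615/4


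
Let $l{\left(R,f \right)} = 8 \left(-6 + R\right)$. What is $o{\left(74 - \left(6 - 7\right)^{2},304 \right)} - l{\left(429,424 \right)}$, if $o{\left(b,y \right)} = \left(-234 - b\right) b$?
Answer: $-25795$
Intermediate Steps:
$o{\left(b,y \right)} = b \left(-234 - b\right)$
$l{\left(R,f \right)} = -48 + 8 R$
$o{\left(74 - \left(6 - 7\right)^{2},304 \right)} - l{\left(429,424 \right)} = - \left(74 - \left(6 - 7\right)^{2}\right) \left(234 + \left(74 - \left(6 - 7\right)^{2}\right)\right) - \left(-48 + 8 \cdot 429\right) = - \left(74 - \left(-1\right)^{2}\right) \left(234 + \left(74 - \left(-1\right)^{2}\right)\right) - \left(-48 + 3432\right) = - \left(74 - 1\right) \left(234 + \left(74 - 1\right)\right) - 3384 = \left(-1\right) 73 \left(234 + 73\right) - 3384 = \left(-1\right) 73 \cdot 307 - 3384 = -22411 - 3384 = -25795$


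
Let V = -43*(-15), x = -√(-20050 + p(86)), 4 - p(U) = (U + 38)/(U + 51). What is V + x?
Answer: 645 - I*√376260362/137 ≈ 645.0 - 141.59*I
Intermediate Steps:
p(U) = 4 - (38 + U)/(51 + U) (p(U) = 4 - (U + 38)/(U + 51) = 4 - (38 + U)/(51 + U))
x = -I*√376260362/137 (x = -√(-20050 + (166 + 3*86)/(51 + 86)) = -√(-20050 + (166 + 258)/137) = -√(-20050 + (1/137)*424) = -√(-20050 + 424/137) = -√(-2746426/137) = -I*√376260362/137 ≈ -141.59*I)
V = 645
V + x = 645 - I*√376260362/137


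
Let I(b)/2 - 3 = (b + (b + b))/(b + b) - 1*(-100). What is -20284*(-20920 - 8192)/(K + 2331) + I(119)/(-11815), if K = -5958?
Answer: -2325616836521/14284335 ≈ -1.6281e+5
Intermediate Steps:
I(b) = 209 (I(b) = 6 + 2*((b + (b + b))/(b + b) - 1*(-100)) = 6 + 2*((b + 2*b)/((2*b)) + 100) = 6 + 2*((3*b)*(1/(2*b)) + 100) = 6 + 2*(3/2 + 100) = 6 + 2*(203/2) = 6 + 203 = 209)
-20284*(-20920 - 8192)/(K + 2331) + I(119)/(-11815) = -20284*(-20920 - 8192)/(-5958 + 2331) + 209/(-11815) = -20284/((-3627/(-29112))) + 209*(-1/11815) = -20284/((-3627*(-1/29112))) - 209/11815 = -20284/1209/9704 - 209/11815 = -20284*9704/1209 - 209/11815 = -196835936/1209 - 209/11815 = -2325616836521/14284335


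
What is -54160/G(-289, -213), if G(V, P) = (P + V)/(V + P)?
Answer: -54160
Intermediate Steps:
G(V, P) = 1 (G(V, P) = (P + V)/(P + V) = 1)
-54160/G(-289, -213) = -54160/1 = -54160*1 = -54160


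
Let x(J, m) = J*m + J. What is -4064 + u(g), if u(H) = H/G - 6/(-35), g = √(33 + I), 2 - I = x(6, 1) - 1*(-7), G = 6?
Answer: -426632/105 ≈ -4063.2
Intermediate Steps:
x(J, m) = J + J*m
I = -17 (I = 2 - (6*(1 + 1) - 1*(-7)) = 2 - (6*2 + 7) = 2 - (12 + 7) = 2 - 1*19 = 2 - 19 = -17)
g = 4 (g = √(33 - 17) = √16 = 4)
u(H) = 6/35 + H/6 (u(H) = H/6 - 6/(-35) = H*(⅙) - 6*(-1/35) = H/6 + 6/35 = 6/35 + H/6)
-4064 + u(g) = -4064 + (6/35 + (⅙)*4) = -4064 + (6/35 + ⅔) = -4064 + 88/105 = -426632/105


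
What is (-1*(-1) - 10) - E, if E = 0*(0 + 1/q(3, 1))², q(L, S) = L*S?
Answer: -9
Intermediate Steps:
E = 0 (E = 0*(0 + 1/(3*1))² = 0*(0 + 1/3)² = 0*(0 + ⅓)² = 0*(⅓)² = 0*(⅑) = 0)
(-1*(-1) - 10) - E = (-1*(-1) - 10) - 1*0 = (1 - 10) + 0 = -9 + 0 = -9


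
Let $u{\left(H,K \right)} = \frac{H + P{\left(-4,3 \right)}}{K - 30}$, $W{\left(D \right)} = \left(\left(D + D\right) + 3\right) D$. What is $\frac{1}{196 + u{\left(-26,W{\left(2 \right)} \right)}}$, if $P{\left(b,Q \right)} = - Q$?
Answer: $\frac{16}{3165} \approx 0.0050553$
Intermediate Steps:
$W{\left(D \right)} = D \left(3 + 2 D\right)$ ($W{\left(D \right)} = \left(2 D + 3\right) D = \left(3 + 2 D\right) D = D \left(3 + 2 D\right)$)
$u{\left(H,K \right)} = \frac{-3 + H}{-30 + K}$ ($u{\left(H,K \right)} = \frac{H - 3}{K - 30} = \frac{H - 3}{-30 + K} = \frac{-3 + H}{-30 + K}$)
$\frac{1}{196 + u{\left(-26,W{\left(2 \right)} \right)}} = \frac{1}{196 + \frac{-3 - 26}{-30 + 2 \left(3 + 2 \cdot 2\right)}} = \frac{1}{196 + \frac{1}{-30 + 2 \left(3 + 4\right)} \left(-29\right)} = \frac{1}{196 + \frac{1}{-30 + 2 \cdot 7} \left(-29\right)} = \frac{1}{196 + \frac{1}{-30 + 14} \left(-29\right)} = \frac{1}{196 + \frac{1}{-16} \left(-29\right)} = \frac{1}{196 - - \frac{29}{16}} = \frac{1}{196 + \frac{29}{16}} = \frac{1}{\frac{3165}{16}} = \frac{16}{3165}$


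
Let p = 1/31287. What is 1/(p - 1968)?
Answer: -31287/61572815 ≈ -0.00050813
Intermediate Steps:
p = 1/31287 ≈ 3.1962e-5
1/(p - 1968) = 1/(1/31287 - 1968) = 1/(-61572815/31287) = -31287/61572815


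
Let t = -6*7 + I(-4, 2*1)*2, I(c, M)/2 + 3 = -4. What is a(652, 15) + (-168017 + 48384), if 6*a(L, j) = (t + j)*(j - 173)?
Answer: -354554/3 ≈ -1.1818e+5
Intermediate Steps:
I(c, M) = -14 (I(c, M) = -6 + 2*(-4) = -6 - 8 = -14)
t = -70 (t = -6*7 - 14*2 = -42 - 28 = -70)
a(L, j) = (-173 + j)*(-70 + j)/6 (a(L, j) = ((-70 + j)*(j - 173))/6 = ((-70 + j)*(-173 + j))/6 = ((-173 + j)*(-70 + j))/6 = (-173 + j)*(-70 + j)/6)
a(652, 15) + (-168017 + 48384) = (6055/3 - 81/2*15 + (⅙)*15²) + (-168017 + 48384) = (6055/3 - 1215/2 + (⅙)*225) - 119633 = (6055/3 - 1215/2 + 75/2) - 119633 = 4345/3 - 119633 = -354554/3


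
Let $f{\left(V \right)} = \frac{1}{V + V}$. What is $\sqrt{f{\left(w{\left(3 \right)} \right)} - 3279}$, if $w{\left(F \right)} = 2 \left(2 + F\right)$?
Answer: $\frac{i \sqrt{327895}}{10} \approx 57.262 i$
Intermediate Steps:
$w{\left(F \right)} = 4 + 2 F$
$f{\left(V \right)} = \frac{1}{2 V}$
$\sqrt{f{\left(w{\left(3 \right)} \right)} - 3279} = \sqrt{\frac{1}{2 \left(4 + 2 \cdot 3\right)} - 3279} = \sqrt{\frac{1}{2 \left(4 + 6\right)} - 3279} = \sqrt{\frac{1}{2 \cdot 10} - 3279} = \sqrt{\frac{1}{2} \cdot \frac{1}{10} - 3279} = \sqrt{\frac{1}{20} - 3279} = \sqrt{- \frac{65579}{20}} = \frac{i \sqrt{327895}}{10}$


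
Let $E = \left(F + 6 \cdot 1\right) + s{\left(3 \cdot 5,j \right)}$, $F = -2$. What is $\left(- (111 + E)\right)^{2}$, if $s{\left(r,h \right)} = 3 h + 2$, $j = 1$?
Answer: $14400$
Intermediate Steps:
$s{\left(r,h \right)} = 2 + 3 h$
$E = 9$ ($E = \left(-2 + 6 \cdot 1\right) + \left(2 + 3 \cdot 1\right) = \left(-2 + 6\right) + \left(2 + 3\right) = 4 + 5 = 9$)
$\left(- (111 + E)\right)^{2} = \left(- (111 + 9)\right)^{2} = \left(\left(-1\right) 120\right)^{2} = \left(-120\right)^{2} = 14400$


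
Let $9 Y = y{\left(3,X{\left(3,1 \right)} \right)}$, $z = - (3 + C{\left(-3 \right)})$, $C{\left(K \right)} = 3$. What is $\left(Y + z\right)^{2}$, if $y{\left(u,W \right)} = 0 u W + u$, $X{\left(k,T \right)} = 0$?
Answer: $\frac{289}{9} \approx 32.111$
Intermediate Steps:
$y{\left(u,W \right)} = u$ ($y{\left(u,W \right)} = 0 W + u = 0 + u = u$)
$z = -6$ ($z = - (3 + 3) = \left(-1\right) 6 = -6$)
$Y = \frac{1}{3}$ ($Y = \frac{1}{9} \cdot 3 = \frac{1}{3} \approx 0.33333$)
$\left(Y + z\right)^{2} = \left(\frac{1}{3} - 6\right)^{2} = \left(- \frac{17}{3}\right)^{2} = \frac{289}{9}$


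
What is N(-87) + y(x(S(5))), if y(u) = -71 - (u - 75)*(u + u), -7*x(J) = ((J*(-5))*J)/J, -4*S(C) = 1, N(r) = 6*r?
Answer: -242981/392 ≈ -619.85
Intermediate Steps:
S(C) = -1/4 (S(C) = -1/4*1 = -1/4)
x(J) = 5*J/7 (x(J) = -(J*(-5))*J/(7*J) = -(-5*J)*J/(7*J) = -(-5*J**2)/(7*J) = -(-5)*J/7 = 5*J/7)
y(u) = -71 - 2*u*(-75 + u) (y(u) = -71 - (-75 + u)*2*u = -71 - 2*u*(-75 + u))
N(-87) + y(x(S(5))) = 6*(-87) + (-71 - 2*((5/7)*(-1/4))**2 + 150*((5/7)*(-1/4))) = -522 + (-71 - 2*(-5/28)**2 + 150*(-5/28)) = -522 + (-71 - 2*25/784 - 375/14) = -522 + (-71 - 25/392 - 375/14) = -522 - 38357/392 = -242981/392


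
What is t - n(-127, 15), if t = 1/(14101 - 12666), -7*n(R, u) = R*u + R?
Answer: -416559/1435 ≈ -290.29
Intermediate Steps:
n(R, u) = -R/7 - R*u/7 (n(R, u) = -(R*u + R)/7 = -(R + R*u)/7 = -R/7 - R*u/7)
t = 1/1435 ≈ 0.00069686
t - n(-127, 15) = 1/1435 - (-1)*(-127)*(1 + 15)/7 = 1/1435 - (-1)*(-127)*16/7 = 1/1435 - 1*2032/7 = 1/1435 - 2032/7 = -416559/1435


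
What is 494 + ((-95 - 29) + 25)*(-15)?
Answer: 1979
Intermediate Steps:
494 + ((-95 - 29) + 25)*(-15) = 494 + (-124 + 25)*(-15) = 494 - 99*(-15) = 494 + 1485 = 1979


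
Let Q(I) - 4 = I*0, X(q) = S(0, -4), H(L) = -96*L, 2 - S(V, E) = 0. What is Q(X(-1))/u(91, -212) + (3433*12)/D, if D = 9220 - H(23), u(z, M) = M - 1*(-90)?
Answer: 622525/174277 ≈ 3.5720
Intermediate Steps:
S(V, E) = 2 (S(V, E) = 2 - 1*0 = 2 + 0 = 2)
u(z, M) = 90 + M (u(z, M) = M + 90 = 90 + M)
X(q) = 2
Q(I) = 4 (Q(I) = 4 + I*0 = 4 + 0 = 4)
D = 11428 (D = 9220 - (-96)*23 = 9220 - 1*(-2208) = 9220 + 2208 = 11428)
Q(X(-1))/u(91, -212) + (3433*12)/D = 4/(90 - 212) + (3433*12)/11428 = 4/(-122) + 41196*(1/11428) = 4*(-1/122) + 10299/2857 = -2/61 + 10299/2857 = 622525/174277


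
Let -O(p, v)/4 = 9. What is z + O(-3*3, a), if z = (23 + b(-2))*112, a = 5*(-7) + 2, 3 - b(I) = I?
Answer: 3100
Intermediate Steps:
b(I) = 3 - I
a = -33 (a = -35 + 2 = -33)
O(p, v) = -36 (O(p, v) = -4*9 = -36)
z = 3136 (z = (23 + (3 - 1*(-2)))*112 = (23 + (3 + 2))*112 = (23 + 5)*112 = 28*112 = 3136)
z + O(-3*3, a) = 3136 - 36 = 3100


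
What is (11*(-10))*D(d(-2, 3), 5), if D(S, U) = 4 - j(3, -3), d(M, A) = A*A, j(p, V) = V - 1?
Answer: -880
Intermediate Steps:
j(p, V) = -1 + V
d(M, A) = A²
D(S, U) = 8 (D(S, U) = 4 - (-1 - 3) = 4 - 1*(-4) = 4 + 4 = 8)
(11*(-10))*D(d(-2, 3), 5) = (11*(-10))*8 = -110*8 = -880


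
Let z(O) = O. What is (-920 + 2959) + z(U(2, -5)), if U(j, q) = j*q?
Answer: 2029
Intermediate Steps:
(-920 + 2959) + z(U(2, -5)) = (-920 + 2959) + 2*(-5) = 2039 - 10 = 2029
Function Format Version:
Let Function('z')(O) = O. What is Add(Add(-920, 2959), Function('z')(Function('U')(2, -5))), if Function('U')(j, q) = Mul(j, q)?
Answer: 2029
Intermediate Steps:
Add(Add(-920, 2959), Function('z')(Function('U')(2, -5))) = Add(Add(-920, 2959), Mul(2, -5)) = Add(2039, -10) = 2029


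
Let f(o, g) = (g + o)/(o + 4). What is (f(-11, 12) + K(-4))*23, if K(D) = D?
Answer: -667/7 ≈ -95.286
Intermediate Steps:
f(o, g) = (g + o)/(4 + o)
(f(-11, 12) + K(-4))*23 = ((12 - 11)/(4 - 11) - 4)*23 = (1/(-7) - 4)*23 = (-1/7*1 - 4)*23 = (-1/7 - 4)*23 = -29/7*23 = -667/7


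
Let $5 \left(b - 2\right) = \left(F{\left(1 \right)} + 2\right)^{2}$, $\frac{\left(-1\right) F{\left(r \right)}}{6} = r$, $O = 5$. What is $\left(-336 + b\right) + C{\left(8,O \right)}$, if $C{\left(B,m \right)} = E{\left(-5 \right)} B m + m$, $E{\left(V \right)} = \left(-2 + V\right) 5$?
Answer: $- \frac{8629}{5} \approx -1725.8$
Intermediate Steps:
$F{\left(r \right)} = - 6 r$
$E{\left(V \right)} = -10 + 5 V$
$b = \frac{26}{5}$ ($b = 2 + \frac{\left(\left(-6\right) 1 + 2\right)^{2}}{5} = 2 + \frac{\left(-6 + 2\right)^{2}}{5} = 2 + \frac{\left(-4\right)^{2}}{5} = 2 + \frac{1}{5} \cdot 16 = 2 + \frac{16}{5} = \frac{26}{5} \approx 5.2$)
$C{\left(B,m \right)} = m - 35 B m$ ($C{\left(B,m \right)} = \left(-10 + 5 \left(-5\right)\right) B m + m = \left(-10 - 25\right) B m + m = - 35 B m + m = m - 35 B m$)
$\left(-336 + b\right) + C{\left(8,O \right)} = \left(-336 + \frac{26}{5}\right) + 5 \left(1 - 280\right) = - \frac{1654}{5} + 5 \left(1 - 280\right) = - \frac{1654}{5} + 5 \left(-279\right) = - \frac{1654}{5} - 1395 = - \frac{8629}{5}$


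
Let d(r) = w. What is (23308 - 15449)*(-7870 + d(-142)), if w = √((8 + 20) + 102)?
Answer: -61850330 + 7859*√130 ≈ -6.1761e+7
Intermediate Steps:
w = √130 (w = √(28 + 102) = √130 ≈ 11.402)
d(r) = √130
(23308 - 15449)*(-7870 + d(-142)) = (23308 - 15449)*(-7870 + √130) = 7859*(-7870 + √130) = -61850330 + 7859*√130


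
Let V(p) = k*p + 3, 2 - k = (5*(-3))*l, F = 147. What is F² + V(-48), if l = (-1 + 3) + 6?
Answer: 15756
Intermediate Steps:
l = 8 (l = 2 + 6 = 8)
k = 122 (k = 2 - 5*(-3)*8 = 2 - (-15)*8 = 2 - 1*(-120) = 2 + 120 = 122)
V(p) = 3 + 122*p (V(p) = 122*p + 3 = 3 + 122*p)
F² + V(-48) = 147² + (3 + 122*(-48)) = 21609 + (3 - 5856) = 21609 - 5853 = 15756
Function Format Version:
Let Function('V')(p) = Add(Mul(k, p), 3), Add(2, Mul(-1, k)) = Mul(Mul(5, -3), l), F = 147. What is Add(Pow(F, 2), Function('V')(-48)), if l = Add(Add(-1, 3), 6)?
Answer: 15756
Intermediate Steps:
l = 8 (l = Add(2, 6) = 8)
k = 122 (k = Add(2, Mul(-1, Mul(Mul(5, -3), 8))) = Add(2, Mul(-1, Mul(-15, 8))) = Add(2, Mul(-1, -120)) = Add(2, 120) = 122)
Function('V')(p) = Add(3, Mul(122, p)) (Function('V')(p) = Add(Mul(122, p), 3) = Add(3, Mul(122, p)))
Add(Pow(F, 2), Function('V')(-48)) = Add(Pow(147, 2), Add(3, Mul(122, -48))) = Add(21609, Add(3, -5856)) = Add(21609, -5853) = 15756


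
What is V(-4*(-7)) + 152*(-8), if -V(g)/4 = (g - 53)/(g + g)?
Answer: -16999/14 ≈ -1214.2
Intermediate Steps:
V(g) = -2*(-53 + g)/g (V(g) = -4*(g - 53)/(g + g) = -4*(-53 + g)/(2*g) = -4*(-53 + g)*1/(2*g) = -2*(-53 + g)/g)
V(-4*(-7)) + 152*(-8) = (-2 + 106/((-4*(-7)))) + 152*(-8) = (-2 + 106/28) - 1216 = (-2 + 106*(1/28)) - 1216 = (-2 + 53/14) - 1216 = 25/14 - 1216 = -16999/14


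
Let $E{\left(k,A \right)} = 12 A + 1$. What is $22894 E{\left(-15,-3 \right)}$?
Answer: $-801290$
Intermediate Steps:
$E{\left(k,A \right)} = 1 + 12 A$
$22894 E{\left(-15,-3 \right)} = 22894 \left(1 + 12 \left(-3\right)\right) = 22894 \left(1 - 36\right) = 22894 \left(-35\right) = -801290$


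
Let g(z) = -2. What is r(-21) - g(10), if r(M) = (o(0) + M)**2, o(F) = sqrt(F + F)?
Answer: 443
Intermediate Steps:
o(F) = sqrt(2)*sqrt(F) (o(F) = sqrt(2*F) = sqrt(2)*sqrt(F))
r(M) = M**2 (r(M) = (sqrt(2)*sqrt(0) + M)**2 = (sqrt(2)*0 + M)**2 = (0 + M)**2 = M**2)
r(-21) - g(10) = (-21)**2 - 1*(-2) = 441 + 2 = 443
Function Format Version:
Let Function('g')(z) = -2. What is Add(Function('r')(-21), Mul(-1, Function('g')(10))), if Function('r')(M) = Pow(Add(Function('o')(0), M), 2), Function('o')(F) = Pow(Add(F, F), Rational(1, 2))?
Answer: 443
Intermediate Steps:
Function('o')(F) = Mul(Pow(2, Rational(1, 2)), Pow(F, Rational(1, 2))) (Function('o')(F) = Pow(Mul(2, F), Rational(1, 2)) = Mul(Pow(2, Rational(1, 2)), Pow(F, Rational(1, 2))))
Function('r')(M) = Pow(M, 2) (Function('r')(M) = Pow(Add(Mul(Pow(2, Rational(1, 2)), Pow(0, Rational(1, 2))), M), 2) = Pow(Add(Mul(Pow(2, Rational(1, 2)), 0), M), 2) = Pow(Add(0, M), 2) = Pow(M, 2))
Add(Function('r')(-21), Mul(-1, Function('g')(10))) = Add(Pow(-21, 2), Mul(-1, -2)) = Add(441, 2) = 443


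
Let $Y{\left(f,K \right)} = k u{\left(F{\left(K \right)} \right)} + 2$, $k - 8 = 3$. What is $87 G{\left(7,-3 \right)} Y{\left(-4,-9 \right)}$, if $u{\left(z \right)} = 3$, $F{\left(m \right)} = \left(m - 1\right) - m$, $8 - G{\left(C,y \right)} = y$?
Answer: $33495$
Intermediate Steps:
$G{\left(C,y \right)} = 8 - y$
$F{\left(m \right)} = -1$ ($F{\left(m \right)} = \left(m - 1\right) - m = \left(-1 + m\right) - m = -1$)
$k = 11$ ($k = 8 + 3 = 11$)
$Y{\left(f,K \right)} = 35$ ($Y{\left(f,K \right)} = 11 \cdot 3 + 2 = 33 + 2 = 35$)
$87 G{\left(7,-3 \right)} Y{\left(-4,-9 \right)} = 87 \left(8 - -3\right) 35 = 87 \left(8 + 3\right) 35 = 87 \cdot 11 \cdot 35 = 957 \cdot 35 = 33495$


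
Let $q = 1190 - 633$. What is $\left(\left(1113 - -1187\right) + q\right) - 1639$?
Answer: $1218$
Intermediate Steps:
$q = 557$ ($q = 1190 - 633 = 557$)
$\left(\left(1113 - -1187\right) + q\right) - 1639 = \left(\left(1113 - -1187\right) + 557\right) - 1639 = \left(\left(1113 + 1187\right) + 557\right) - 1639 = \left(2300 + 557\right) - 1639 = 2857 - 1639 = 1218$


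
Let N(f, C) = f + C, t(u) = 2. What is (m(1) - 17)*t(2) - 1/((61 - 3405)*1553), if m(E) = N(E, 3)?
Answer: -135024031/5193232 ≈ -26.000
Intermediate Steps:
N(f, C) = C + f
m(E) = 3 + E
(m(1) - 17)*t(2) - 1/((61 - 3405)*1553) = ((3 + 1) - 17)*2 - 1/((61 - 3405)*1553) = (4 - 17)*2 - 1/((-3344)*1553) = -13*2 - (-1)/(3344*1553) = -26 - 1*(-1/5193232) = -26 + 1/5193232 = -135024031/5193232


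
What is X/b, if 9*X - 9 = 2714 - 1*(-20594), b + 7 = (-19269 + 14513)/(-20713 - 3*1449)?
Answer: -146081005/383994 ≈ -380.43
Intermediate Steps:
b = -42666/6265 (b = -7 + (-19269 + 14513)/(-20713 - 3*1449) = -7 - 4756/(-20713 - 4347) = -7 - 4756/(-25060) = -7 - 4756*(-1/25060) = -7 + 1189/6265 = -42666/6265 ≈ -6.8102)
X = 23317/9 (X = 1 + (2714 - 1*(-20594))/9 = 1 + (2714 + 20594)/9 = 1 + (⅑)*23308 = 1 + 23308/9 = 23317/9 ≈ 2590.8)
X/b = 23317/(9*(-42666/6265)) = (23317/9)*(-6265/42666) = -146081005/383994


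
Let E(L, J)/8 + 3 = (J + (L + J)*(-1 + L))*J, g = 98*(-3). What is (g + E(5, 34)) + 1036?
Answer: 52398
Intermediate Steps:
g = -294
E(L, J) = -24 + 8*J*(J + (-1 + L)*(J + L)) (E(L, J) = -24 + 8*((J + (L + J)*(-1 + L))*J) = -24 + 8*((J + (J + L)*(-1 + L))*J) = -24 + 8*((J + (-1 + L)*(J + L))*J) = -24 + 8*(J*(J + (-1 + L)*(J + L))) = -24 + 8*J*(J + (-1 + L)*(J + L)))
(g + E(5, 34)) + 1036 = (-294 + (-24 - 8*34*5 + 8*34*5² + 8*5*34²)) + 1036 = (-294 + (-24 - 1360 + 8*34*25 + 8*5*1156)) + 1036 = (-294 + (-24 - 1360 + 6800 + 46240)) + 1036 = (-294 + 51656) + 1036 = 51362 + 1036 = 52398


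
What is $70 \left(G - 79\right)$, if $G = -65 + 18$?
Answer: $-8820$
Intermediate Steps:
$G = -47$
$70 \left(G - 79\right) = 70 \left(-47 - 79\right) = 70 \left(-126\right) = -8820$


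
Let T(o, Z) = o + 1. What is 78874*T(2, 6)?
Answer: 236622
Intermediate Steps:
T(o, Z) = 1 + o
78874*T(2, 6) = 78874*(1 + 2) = 78874*3 = 236622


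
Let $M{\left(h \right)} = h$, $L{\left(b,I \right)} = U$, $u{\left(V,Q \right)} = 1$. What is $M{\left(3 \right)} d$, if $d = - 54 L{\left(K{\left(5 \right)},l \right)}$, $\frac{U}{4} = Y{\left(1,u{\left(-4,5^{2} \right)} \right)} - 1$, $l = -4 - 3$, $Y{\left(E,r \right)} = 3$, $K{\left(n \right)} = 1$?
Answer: $-1296$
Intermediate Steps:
$l = -7$
$U = 8$ ($U = 4 \left(3 - 1\right) = 4 \cdot 2 = 8$)
$L{\left(b,I \right)} = 8$
$d = -432$ ($d = \left(-54\right) 8 = -432$)
$M{\left(3 \right)} d = 3 \left(-432\right) = -1296$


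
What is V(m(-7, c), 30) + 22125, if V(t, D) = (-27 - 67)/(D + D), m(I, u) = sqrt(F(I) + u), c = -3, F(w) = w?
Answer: 663703/30 ≈ 22123.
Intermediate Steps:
m(I, u) = sqrt(I + u)
V(t, D) = -47/D (V(t, D) = -94*1/(2*D) = -47/D)
V(m(-7, c), 30) + 22125 = -47/30 + 22125 = 663703/30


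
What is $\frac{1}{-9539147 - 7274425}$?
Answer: $- \frac{1}{16813572} \approx -5.9476 \cdot 10^{-8}$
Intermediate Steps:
$\frac{1}{-9539147 - 7274425} = \frac{1}{-16813572} = - \frac{1}{16813572}$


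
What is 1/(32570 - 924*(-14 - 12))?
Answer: 1/56594 ≈ 1.7670e-5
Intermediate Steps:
1/(32570 - 924*(-14 - 12)) = 1/(32570 - 924*(-26)) = 1/(32570 - 77*(-312)) = 1/(32570 + 24024) = 1/56594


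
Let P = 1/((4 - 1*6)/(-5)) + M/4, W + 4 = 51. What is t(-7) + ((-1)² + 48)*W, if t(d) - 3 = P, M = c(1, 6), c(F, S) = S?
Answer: 2310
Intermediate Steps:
W = 47 (W = -4 + 51 = 47)
M = 6
P = 4 (P = 1/((4 - 1*6)/(-5)) + 6/4 = 1/((4 - 6)*(-⅕)) + 6*(¼) = 1/(-2*(-⅕)) + 3/2 = 1/(⅖) + 3/2 = 1*(5/2) + 3/2 = 5/2 + 3/2 = 4)
t(d) = 7 (t(d) = 3 + 4 = 7)
t(-7) + ((-1)² + 48)*W = 7 + ((-1)² + 48)*47 = 7 + (1 + 48)*47 = 7 + 49*47 = 7 + 2303 = 2310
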